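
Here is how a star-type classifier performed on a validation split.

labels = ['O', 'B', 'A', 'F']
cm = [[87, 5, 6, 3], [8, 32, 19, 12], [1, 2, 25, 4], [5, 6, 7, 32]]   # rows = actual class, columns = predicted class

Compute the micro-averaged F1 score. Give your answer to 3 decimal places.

0.693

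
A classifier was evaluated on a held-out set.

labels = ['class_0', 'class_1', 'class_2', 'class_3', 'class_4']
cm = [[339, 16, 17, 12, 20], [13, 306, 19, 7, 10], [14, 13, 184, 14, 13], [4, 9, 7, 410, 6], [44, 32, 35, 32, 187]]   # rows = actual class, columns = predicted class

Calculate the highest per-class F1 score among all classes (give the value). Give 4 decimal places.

Per-class F1 score (2·TP/(2·TP+FP+FN)):
  class_0: TP=339, FP=13+14+4+44=75, FN=16+17+12+20=65 → 678/818 = 0.82885
  class_1: TP=306, FP=16+13+9+32=70, FN=13+19+7+10=49 → 612/731 = 0.83721
  class_2: TP=184, FP=17+19+7+35=78, FN=14+13+14+13=54 → 368/500 = 0.73600
  class_3: TP=410, FP=12+7+14+32=65, FN=4+9+7+6=26 → 820/911 = 0.90011
  class_4: TP=187, FP=20+10+13+6=49, FN=44+32+35+32=143 → 374/566 = 0.66078
Highest is class 'class_3' with F1 score = 0.9001.

0.9001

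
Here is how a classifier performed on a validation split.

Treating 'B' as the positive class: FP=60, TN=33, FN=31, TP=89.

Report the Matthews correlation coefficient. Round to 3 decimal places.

0.104

MCC = (TP·TN − FP·FN) / √((TP+FP)(TP+FN)(TN+FP)(TN+FN))
Numerator = 89·33 − 60·31 = 1077
Denominator = √(149·120·93·64) = √106421760 = 10316.0923
MCC = 1077 / 10316.0923 = 0.104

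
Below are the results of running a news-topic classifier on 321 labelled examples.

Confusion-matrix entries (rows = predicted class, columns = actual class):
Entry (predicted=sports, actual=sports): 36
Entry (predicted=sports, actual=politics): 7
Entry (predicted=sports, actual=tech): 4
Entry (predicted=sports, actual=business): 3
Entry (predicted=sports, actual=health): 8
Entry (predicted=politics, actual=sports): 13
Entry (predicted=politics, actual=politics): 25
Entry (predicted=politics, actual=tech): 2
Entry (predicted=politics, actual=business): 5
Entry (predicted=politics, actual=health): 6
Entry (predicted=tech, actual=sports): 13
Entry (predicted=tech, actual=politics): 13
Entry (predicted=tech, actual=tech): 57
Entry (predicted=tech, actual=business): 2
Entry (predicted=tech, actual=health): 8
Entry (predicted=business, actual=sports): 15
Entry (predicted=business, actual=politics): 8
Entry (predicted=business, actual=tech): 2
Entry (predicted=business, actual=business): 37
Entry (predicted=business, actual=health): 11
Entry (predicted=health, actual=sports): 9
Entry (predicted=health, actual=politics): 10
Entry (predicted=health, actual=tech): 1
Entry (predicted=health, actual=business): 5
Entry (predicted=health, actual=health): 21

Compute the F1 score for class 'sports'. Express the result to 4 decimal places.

F1 score = 2·TP/(2·TP+FP+FN).
sports: TP=36, FP=7+4+3+8=22, FN=13+13+15+9=50 → 72/144 = 0.50000

0.5000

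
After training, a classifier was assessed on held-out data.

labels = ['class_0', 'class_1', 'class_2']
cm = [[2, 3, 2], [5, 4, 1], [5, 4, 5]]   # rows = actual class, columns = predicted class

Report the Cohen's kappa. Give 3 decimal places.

0.053

Observed agreement pₒ = trace/N = 11/31 = 0.3548
Expected agreement pₑ = Σ (rowᵢ·colᵢ)/N² = (7·12 + 10·11 + 14·8)/31² = 0.3184
κ = (pₒ − pₑ)/(1 − pₑ) = (0.3548 − 0.3184)/(1 − 0.3184) = 0.053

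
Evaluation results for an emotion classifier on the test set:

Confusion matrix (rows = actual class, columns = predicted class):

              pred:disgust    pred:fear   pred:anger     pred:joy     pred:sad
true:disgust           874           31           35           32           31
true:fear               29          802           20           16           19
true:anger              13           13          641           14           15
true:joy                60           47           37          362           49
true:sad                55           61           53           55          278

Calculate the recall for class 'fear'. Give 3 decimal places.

0.905

Treat 'fear' as positive and all other classes as negative.
recall = TP/(TP+FN).
fear: TP=802, FN=29+20+16+19=84 → 802/886 = 0.9052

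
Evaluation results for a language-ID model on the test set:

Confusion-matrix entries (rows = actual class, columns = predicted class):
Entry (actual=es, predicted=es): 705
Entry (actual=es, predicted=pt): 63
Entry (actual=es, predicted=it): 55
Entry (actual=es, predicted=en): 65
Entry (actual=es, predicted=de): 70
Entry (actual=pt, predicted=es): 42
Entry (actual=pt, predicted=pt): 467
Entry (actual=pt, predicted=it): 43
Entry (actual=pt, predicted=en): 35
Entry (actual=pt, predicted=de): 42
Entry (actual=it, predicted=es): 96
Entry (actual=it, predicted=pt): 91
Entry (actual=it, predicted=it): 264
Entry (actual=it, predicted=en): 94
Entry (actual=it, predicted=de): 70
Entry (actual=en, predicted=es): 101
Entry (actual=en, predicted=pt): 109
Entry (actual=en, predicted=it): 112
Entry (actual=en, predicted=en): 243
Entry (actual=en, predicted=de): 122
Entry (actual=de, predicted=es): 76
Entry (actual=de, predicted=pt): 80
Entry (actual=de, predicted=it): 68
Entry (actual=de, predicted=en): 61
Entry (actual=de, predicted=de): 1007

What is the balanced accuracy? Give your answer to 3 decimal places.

Balanced accuracy = mean of per-class recall.
  es: recall = 705/958 = 0.7359
  pt: recall = 467/629 = 0.7424
  it: recall = 264/615 = 0.4293
  en: recall = 243/687 = 0.3537
  de: recall = 1007/1292 = 0.7794
Mean = (0.7359 + 0.7424 + 0.4293 + 0.3537 + 0.7794) / 5 = 0.608

0.608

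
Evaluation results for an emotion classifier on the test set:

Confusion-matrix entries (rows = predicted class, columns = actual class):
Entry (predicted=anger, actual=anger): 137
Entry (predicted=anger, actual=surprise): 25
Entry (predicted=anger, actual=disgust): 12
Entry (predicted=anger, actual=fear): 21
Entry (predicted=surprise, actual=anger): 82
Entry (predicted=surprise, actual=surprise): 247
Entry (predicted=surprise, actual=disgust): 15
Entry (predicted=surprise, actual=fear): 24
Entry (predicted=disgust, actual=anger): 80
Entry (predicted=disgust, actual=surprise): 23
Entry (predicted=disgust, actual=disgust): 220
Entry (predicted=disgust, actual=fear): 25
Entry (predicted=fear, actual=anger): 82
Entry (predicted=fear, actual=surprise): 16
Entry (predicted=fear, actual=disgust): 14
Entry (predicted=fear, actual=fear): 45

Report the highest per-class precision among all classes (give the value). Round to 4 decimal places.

Per-class precision (TP/(TP+FP)):
  anger: TP=137, FP=25+12+21=58 → 137/195 = 0.70256
  surprise: TP=247, FP=82+15+24=121 → 247/368 = 0.67120
  disgust: TP=220, FP=80+23+25=128 → 220/348 = 0.63218
  fear: TP=45, FP=82+16+14=112 → 45/157 = 0.28662
Highest is class 'anger' with precision = 0.7026.

0.7026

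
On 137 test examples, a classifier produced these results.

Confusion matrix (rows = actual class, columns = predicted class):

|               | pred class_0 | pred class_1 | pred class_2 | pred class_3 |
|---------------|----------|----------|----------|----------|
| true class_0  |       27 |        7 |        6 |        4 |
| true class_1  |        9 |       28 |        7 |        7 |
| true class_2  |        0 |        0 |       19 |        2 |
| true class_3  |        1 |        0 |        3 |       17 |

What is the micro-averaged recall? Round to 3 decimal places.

0.664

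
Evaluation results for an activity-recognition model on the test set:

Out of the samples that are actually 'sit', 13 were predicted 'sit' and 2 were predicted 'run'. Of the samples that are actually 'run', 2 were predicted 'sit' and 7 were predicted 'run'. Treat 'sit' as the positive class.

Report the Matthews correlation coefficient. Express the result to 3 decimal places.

MCC = (TP·TN − FP·FN) / √((TP+FP)(TP+FN)(TN+FP)(TN+FN))
Numerator = 13·7 − 2·2 = 87
Denominator = √(15·15·9·9) = √18225 = 135.0000
MCC = 87 / 135.0000 = 0.644

0.644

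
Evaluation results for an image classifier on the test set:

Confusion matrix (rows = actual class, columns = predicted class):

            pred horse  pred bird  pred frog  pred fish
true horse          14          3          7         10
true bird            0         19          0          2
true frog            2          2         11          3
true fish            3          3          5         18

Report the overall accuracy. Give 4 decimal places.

0.6078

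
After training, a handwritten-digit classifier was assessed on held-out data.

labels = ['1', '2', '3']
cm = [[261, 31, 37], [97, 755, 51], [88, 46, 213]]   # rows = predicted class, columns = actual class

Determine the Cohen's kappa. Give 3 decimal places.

Observed agreement pₒ = trace/N = 1229/1579 = 0.7783
Expected agreement pₑ = Σ (rowᵢ·colᵢ)/N² = (446·329 + 832·903 + 301·347)/1579² = 0.4021
κ = (pₒ − pₑ)/(1 − pₑ) = (0.7783 − 0.4021)/(1 − 0.4021) = 0.629

0.629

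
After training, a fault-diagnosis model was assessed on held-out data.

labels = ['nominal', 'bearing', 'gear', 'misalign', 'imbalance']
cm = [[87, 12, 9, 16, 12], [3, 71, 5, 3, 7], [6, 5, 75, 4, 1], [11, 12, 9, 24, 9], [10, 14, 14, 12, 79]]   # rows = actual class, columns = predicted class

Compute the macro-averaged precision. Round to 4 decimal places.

Per-class precision (TP/(TP+FP)):
  nominal: TP=87, FP=3+6+11+10=30 → 87/117 = 0.74359
  bearing: TP=71, FP=12+5+12+14=43 → 71/114 = 0.62281
  gear: TP=75, FP=9+5+9+14=37 → 75/112 = 0.66964
  misalign: TP=24, FP=16+3+4+12=35 → 24/59 = 0.40678
  imbalance: TP=79, FP=12+7+1+9=29 → 79/108 = 0.73148
Macro-precision = mean = (0.74359 + 0.62281 + 0.66964 + 0.40678 + 0.73148) / 5 = 0.6349

0.6349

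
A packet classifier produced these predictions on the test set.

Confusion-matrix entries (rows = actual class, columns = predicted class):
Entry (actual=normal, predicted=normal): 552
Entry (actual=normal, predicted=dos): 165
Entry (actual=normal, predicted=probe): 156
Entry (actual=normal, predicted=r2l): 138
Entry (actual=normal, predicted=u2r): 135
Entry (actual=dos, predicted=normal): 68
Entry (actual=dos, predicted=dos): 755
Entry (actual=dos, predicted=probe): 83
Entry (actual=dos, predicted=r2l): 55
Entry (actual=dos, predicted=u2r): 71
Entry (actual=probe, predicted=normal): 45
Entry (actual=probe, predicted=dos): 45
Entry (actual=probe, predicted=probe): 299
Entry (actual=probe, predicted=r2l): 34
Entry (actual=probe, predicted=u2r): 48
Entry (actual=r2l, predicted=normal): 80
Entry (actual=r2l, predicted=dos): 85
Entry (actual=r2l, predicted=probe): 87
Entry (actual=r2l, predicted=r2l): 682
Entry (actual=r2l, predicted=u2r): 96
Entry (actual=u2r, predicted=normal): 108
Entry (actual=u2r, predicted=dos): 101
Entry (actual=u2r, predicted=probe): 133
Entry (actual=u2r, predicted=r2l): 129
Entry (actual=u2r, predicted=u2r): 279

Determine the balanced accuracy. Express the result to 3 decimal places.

Balanced accuracy = mean of per-class recall.
  normal: recall = 552/1146 = 0.4817
  dos: recall = 755/1032 = 0.7316
  probe: recall = 299/471 = 0.6348
  r2l: recall = 682/1030 = 0.6621
  u2r: recall = 279/750 = 0.3720
Mean = (0.4817 + 0.7316 + 0.6348 + 0.6621 + 0.3720) / 5 = 0.576

0.576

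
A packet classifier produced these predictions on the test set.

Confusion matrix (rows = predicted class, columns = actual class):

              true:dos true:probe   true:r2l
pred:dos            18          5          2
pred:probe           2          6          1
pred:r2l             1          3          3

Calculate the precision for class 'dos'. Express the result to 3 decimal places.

Take TP from the diagonal, FP from the rest of the 'dos' prediction marginal, FN from the rest of the 'dos' actual marginal.
precision = TP/(TP+FP).
dos: TP=18, FP=5+2=7 → 18/25 = 0.7200

0.720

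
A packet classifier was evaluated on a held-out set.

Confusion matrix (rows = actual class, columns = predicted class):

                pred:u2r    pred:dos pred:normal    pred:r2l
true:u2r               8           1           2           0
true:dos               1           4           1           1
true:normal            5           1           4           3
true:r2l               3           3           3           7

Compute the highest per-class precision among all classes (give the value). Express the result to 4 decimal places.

Per-class precision (TP/(TP+FP)):
  u2r: TP=8, FP=1+5+3=9 → 8/17 = 0.47059
  dos: TP=4, FP=1+1+3=5 → 4/9 = 0.44444
  normal: TP=4, FP=2+1+3=6 → 4/10 = 0.40000
  r2l: TP=7, FP=0+1+3=4 → 7/11 = 0.63636
Highest is class 'r2l' with precision = 0.6364.

0.6364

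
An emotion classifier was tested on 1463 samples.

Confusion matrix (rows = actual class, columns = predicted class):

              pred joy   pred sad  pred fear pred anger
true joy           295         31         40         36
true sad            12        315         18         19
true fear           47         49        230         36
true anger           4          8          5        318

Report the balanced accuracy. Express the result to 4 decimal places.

0.7960

Balanced accuracy = mean of per-class recall.
  joy: recall = 295/402 = 0.73383
  sad: recall = 315/364 = 0.86538
  fear: recall = 230/362 = 0.63536
  anger: recall = 318/335 = 0.94925
Mean = (0.73383 + 0.86538 + 0.63536 + 0.94925) / 4 = 0.7960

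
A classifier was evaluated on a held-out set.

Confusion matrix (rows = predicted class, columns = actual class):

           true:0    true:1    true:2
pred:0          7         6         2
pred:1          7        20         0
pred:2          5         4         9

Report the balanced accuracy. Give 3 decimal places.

0.618

Balanced accuracy = mean of per-class recall.
  0: recall = 7/19 = 0.3684
  1: recall = 20/30 = 0.6667
  2: recall = 9/11 = 0.8182
Mean = (0.3684 + 0.6667 + 0.8182) / 3 = 0.618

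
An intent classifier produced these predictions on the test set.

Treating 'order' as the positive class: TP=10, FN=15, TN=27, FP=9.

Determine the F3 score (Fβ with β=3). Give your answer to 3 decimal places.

0.410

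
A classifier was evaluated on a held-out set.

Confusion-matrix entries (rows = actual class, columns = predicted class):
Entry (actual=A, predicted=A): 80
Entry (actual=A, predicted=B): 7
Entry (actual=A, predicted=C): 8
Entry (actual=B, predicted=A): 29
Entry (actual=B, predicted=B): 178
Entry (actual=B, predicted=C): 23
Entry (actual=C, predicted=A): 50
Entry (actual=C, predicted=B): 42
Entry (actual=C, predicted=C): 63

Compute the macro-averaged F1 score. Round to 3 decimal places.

Per-class F1 score (2·TP/(2·TP+FP+FN)):
  A: TP=80, FP=29+50=79, FN=7+8=15 → 160/254 = 0.6299
  B: TP=178, FP=7+42=49, FN=29+23=52 → 356/457 = 0.7790
  C: TP=63, FP=8+23=31, FN=50+42=92 → 126/249 = 0.5060
Macro-F1 score = mean = (0.6299 + 0.7790 + 0.5060) / 3 = 0.638

0.638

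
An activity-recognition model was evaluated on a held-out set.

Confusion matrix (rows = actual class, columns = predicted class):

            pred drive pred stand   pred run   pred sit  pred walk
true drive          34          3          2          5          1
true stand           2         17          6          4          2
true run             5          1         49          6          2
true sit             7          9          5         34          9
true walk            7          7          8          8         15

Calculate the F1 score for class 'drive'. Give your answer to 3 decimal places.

Take TP from the diagonal, FP from the rest of the 'drive' prediction marginal, FN from the rest of the 'drive' actual marginal.
F1 score = 2·TP/(2·TP+FP+FN).
drive: TP=34, FP=2+5+7+7=21, FN=3+2+5+1=11 → 68/100 = 0.6800

0.680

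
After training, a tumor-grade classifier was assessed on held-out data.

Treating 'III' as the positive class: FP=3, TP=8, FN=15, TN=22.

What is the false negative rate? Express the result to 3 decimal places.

FNR = FN/(FN+TP) = 15/(15+8) = 0.652

0.652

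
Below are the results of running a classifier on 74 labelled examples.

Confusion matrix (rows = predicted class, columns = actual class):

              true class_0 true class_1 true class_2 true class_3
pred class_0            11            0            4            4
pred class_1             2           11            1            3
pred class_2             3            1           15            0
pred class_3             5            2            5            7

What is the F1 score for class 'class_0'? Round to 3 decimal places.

Treat 'class_0' as positive and all other classes as negative.
F1 score = 2·TP/(2·TP+FP+FN).
class_0: TP=11, FP=0+4+4=8, FN=2+3+5=10 → 22/40 = 0.5500

0.550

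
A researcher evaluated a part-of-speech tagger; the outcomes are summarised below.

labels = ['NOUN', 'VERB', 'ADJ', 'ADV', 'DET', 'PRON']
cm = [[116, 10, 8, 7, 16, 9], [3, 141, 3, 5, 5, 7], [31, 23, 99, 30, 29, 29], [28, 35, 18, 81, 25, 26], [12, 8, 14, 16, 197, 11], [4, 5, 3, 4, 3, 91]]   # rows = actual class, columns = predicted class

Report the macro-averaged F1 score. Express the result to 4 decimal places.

Per-class F1 score (2·TP/(2·TP+FP+FN)):
  NOUN: TP=116, FP=3+31+28+12+4=78, FN=10+8+7+16+9=50 → 232/360 = 0.64444
  VERB: TP=141, FP=10+23+35+8+5=81, FN=3+3+5+5+7=23 → 282/386 = 0.73057
  ADJ: TP=99, FP=8+3+18+14+3=46, FN=31+23+30+29+29=142 → 198/386 = 0.51295
  ADV: TP=81, FP=7+5+30+16+4=62, FN=28+35+18+25+26=132 → 162/356 = 0.45506
  DET: TP=197, FP=16+5+29+25+3=78, FN=12+8+14+16+11=61 → 394/533 = 0.73921
  PRON: TP=91, FP=9+7+29+26+11=82, FN=4+5+3+4+3=19 → 182/283 = 0.64311
Macro-F1 score = mean = (0.64444 + 0.73057 + 0.51295 + 0.45506 + 0.73921 + 0.64311) / 6 = 0.6209

0.6209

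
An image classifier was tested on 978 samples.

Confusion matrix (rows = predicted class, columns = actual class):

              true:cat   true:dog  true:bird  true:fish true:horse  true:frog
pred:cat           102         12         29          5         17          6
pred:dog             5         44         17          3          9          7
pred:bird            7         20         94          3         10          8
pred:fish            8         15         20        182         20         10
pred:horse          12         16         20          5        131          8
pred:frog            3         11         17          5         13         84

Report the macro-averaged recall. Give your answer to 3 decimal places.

0.638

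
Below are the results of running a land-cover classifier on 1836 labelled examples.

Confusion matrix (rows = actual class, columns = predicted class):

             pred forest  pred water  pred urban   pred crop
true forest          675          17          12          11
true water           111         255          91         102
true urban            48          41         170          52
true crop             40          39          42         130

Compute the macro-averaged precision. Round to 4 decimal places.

0.6193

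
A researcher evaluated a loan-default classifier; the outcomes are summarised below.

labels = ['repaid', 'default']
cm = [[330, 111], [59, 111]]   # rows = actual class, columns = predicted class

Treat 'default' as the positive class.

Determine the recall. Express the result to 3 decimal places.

0.653

Recall = TP/(TP+FN) = 111/(111+59) = 111/170 = 0.653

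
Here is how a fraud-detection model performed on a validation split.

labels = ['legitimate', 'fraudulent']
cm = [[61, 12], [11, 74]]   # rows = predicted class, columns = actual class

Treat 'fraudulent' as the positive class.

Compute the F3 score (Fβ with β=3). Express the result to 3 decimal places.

0.861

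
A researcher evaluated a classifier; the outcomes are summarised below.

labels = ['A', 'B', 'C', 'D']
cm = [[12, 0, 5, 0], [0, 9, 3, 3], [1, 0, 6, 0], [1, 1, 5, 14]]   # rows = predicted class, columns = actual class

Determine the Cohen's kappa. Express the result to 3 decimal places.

0.581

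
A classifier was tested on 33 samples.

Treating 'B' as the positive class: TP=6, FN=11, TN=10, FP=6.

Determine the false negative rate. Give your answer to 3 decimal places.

FNR = FN/(FN+TP) = 11/(11+6) = 0.647

0.647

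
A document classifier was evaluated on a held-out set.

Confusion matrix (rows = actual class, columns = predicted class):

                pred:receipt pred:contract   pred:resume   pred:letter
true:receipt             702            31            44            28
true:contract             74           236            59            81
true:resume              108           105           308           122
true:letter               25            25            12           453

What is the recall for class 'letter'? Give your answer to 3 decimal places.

recall = TP/(TP+FN).
letter: TP=453, FN=25+25+12=62 → 453/515 = 0.8796

0.880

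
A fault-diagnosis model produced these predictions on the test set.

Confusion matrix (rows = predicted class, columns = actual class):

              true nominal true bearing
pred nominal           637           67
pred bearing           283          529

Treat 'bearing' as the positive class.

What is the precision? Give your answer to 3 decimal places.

Precision = TP/(TP+FP) = 529/(529+283) = 529/812 = 0.651

0.651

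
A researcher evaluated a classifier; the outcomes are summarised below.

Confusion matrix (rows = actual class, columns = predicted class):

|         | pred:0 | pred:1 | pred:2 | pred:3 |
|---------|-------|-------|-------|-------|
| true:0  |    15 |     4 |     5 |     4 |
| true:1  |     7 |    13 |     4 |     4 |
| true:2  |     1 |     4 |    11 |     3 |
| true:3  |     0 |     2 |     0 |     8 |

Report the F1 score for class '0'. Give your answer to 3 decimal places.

One-vs-rest for '0': TP = diagonal; FP = other classes predicted '0'; FN = '0' predicted as other.
F1 score = 2·TP/(2·TP+FP+FN).
0: TP=15, FP=7+1+0=8, FN=4+5+4=13 → 30/51 = 0.5882

0.588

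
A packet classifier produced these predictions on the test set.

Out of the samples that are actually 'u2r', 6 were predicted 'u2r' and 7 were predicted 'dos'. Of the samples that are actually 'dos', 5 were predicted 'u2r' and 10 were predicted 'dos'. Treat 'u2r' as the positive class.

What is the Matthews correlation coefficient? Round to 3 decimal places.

0.131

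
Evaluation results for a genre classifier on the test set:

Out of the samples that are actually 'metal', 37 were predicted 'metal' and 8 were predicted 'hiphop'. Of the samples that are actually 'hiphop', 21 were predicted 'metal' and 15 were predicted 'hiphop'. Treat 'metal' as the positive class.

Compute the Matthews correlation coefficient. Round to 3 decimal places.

MCC = (TP·TN − FP·FN) / √((TP+FP)(TP+FN)(TN+FP)(TN+FN))
Numerator = 37·15 − 21·8 = 387
Denominator = √(58·45·36·23) = √2161080 = 1470.0612
MCC = 387 / 1470.0612 = 0.263

0.263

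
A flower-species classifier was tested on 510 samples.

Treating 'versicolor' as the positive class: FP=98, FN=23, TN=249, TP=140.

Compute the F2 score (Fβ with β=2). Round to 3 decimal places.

0.787

Fβ = (1+β²)·TP / ((1+β²)·TP + β²·FN + FP), with β²=4
= 5·140 / (5·140 + 4·23 + 98) = 0.787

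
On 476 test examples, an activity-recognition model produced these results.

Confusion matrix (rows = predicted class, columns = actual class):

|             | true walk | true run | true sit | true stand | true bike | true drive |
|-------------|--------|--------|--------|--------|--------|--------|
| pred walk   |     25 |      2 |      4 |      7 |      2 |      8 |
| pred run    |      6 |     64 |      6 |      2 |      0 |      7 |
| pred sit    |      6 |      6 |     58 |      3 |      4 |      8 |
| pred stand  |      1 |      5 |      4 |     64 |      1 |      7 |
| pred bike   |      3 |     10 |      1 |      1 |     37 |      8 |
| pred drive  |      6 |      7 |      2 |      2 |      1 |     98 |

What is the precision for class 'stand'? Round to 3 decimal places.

0.780

Take TP from the diagonal, FP from the rest of the 'stand' prediction marginal, FN from the rest of the 'stand' actual marginal.
precision = TP/(TP+FP).
stand: TP=64, FP=1+5+4+1+7=18 → 64/82 = 0.7805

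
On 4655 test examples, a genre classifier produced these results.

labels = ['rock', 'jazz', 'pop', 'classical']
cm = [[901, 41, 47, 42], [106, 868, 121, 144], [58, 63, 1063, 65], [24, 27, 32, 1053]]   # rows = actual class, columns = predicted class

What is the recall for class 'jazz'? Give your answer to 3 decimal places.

Take TP from the diagonal, FP from the rest of the 'jazz' prediction marginal, FN from the rest of the 'jazz' actual marginal.
recall = TP/(TP+FN).
jazz: TP=868, FN=106+121+144=371 → 868/1239 = 0.7006

0.701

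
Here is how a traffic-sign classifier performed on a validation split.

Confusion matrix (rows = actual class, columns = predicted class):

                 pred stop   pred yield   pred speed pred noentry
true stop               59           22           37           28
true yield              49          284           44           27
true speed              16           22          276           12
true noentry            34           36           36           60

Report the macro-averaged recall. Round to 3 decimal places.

Per-class recall (TP/(TP+FN)):
  stop: TP=59, FN=22+37+28=87 → 59/146 = 0.4041
  yield: TP=284, FN=49+44+27=120 → 284/404 = 0.7030
  speed: TP=276, FN=16+22+12=50 → 276/326 = 0.8466
  noentry: TP=60, FN=34+36+36=106 → 60/166 = 0.3614
Macro-recall = mean = (0.4041 + 0.7030 + 0.8466 + 0.3614) / 4 = 0.579

0.579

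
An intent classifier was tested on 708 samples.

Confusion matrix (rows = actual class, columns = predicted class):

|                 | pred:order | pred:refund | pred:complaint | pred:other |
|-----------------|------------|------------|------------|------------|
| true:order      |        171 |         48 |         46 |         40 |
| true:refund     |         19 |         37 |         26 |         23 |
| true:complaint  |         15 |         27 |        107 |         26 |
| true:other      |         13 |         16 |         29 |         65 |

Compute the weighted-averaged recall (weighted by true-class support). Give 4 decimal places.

Per-class recall (TP/(TP+FN)):
  order: TP=171, FN=48+46+40=134 → 171/305 = 0.56066
  refund: TP=37, FN=19+26+23=68 → 37/105 = 0.35238
  complaint: TP=107, FN=15+27+26=68 → 107/175 = 0.61143
  other: TP=65, FN=13+16+29=58 → 65/123 = 0.52846
Weighted-recall = Σ (supportᵢ/N)·recallᵢ with N=708: (305/708)·0.56066 + (105/708)·0.35238 + (175/708)·0.61143 + (123/708)·0.52846 = 0.5367

0.5367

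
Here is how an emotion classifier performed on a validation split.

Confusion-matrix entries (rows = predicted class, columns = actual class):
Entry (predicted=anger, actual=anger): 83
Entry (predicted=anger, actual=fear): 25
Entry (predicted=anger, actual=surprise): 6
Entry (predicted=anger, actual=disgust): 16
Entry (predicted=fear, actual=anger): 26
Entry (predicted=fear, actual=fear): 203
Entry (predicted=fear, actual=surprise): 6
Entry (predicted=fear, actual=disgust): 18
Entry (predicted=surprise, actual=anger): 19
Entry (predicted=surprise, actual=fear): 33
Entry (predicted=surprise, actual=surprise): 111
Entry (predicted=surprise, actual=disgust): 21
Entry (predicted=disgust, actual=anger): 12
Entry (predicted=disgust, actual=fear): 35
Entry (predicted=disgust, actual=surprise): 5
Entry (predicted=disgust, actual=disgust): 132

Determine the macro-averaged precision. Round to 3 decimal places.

Per-class precision (TP/(TP+FP)):
  anger: TP=83, FP=25+6+16=47 → 83/130 = 0.6385
  fear: TP=203, FP=26+6+18=50 → 203/253 = 0.8024
  surprise: TP=111, FP=19+33+21=73 → 111/184 = 0.6033
  disgust: TP=132, FP=12+35+5=52 → 132/184 = 0.7174
Macro-precision = mean = (0.6385 + 0.8024 + 0.6033 + 0.7174) / 4 = 0.690

0.690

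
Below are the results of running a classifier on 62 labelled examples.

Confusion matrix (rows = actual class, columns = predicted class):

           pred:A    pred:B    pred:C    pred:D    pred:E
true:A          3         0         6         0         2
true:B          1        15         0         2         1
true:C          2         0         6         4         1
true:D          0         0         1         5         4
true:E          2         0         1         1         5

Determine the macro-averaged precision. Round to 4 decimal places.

Per-class precision (TP/(TP+FP)):
  A: TP=3, FP=1+2+0+2=5 → 3/8 = 0.37500
  B: TP=15, FP=0+0+0+0=0 → 15/15 = 1.00000
  C: TP=6, FP=6+0+1+1=8 → 6/14 = 0.42857
  D: TP=5, FP=0+2+4+1=7 → 5/12 = 0.41667
  E: TP=5, FP=2+1+1+4=8 → 5/13 = 0.38462
Macro-precision = mean = (0.37500 + 1.00000 + 0.42857 + 0.41667 + 0.38462) / 5 = 0.5210

0.5210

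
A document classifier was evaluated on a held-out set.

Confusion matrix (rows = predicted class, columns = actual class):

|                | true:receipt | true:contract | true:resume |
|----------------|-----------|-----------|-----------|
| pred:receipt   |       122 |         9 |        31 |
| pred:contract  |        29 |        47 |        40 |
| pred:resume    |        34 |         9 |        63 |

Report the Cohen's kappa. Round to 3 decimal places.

0.390

Observed agreement pₒ = trace/N = 232/384 = 0.6042
Expected agreement pₑ = Σ (rowᵢ·colᵢ)/N² = (185·162 + 65·116 + 134·106)/384² = 0.3507
κ = (pₒ − pₑ)/(1 − pₑ) = (0.6042 − 0.3507)/(1 − 0.3507) = 0.390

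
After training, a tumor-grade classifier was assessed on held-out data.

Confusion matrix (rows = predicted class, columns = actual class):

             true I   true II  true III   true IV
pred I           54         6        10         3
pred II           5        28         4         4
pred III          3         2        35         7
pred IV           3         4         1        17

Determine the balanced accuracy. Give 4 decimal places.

Balanced accuracy = mean of per-class recall.
  I: recall = 54/65 = 0.83077
  II: recall = 28/40 = 0.70000
  III: recall = 35/50 = 0.70000
  IV: recall = 17/31 = 0.54839
Mean = (0.83077 + 0.70000 + 0.70000 + 0.54839) / 4 = 0.6948

0.6948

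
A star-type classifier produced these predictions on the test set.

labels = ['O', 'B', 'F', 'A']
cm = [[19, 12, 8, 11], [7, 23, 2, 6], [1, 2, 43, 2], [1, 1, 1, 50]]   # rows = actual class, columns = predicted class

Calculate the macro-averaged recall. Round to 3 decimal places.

0.706

Per-class recall (TP/(TP+FN)):
  O: TP=19, FN=12+8+11=31 → 19/50 = 0.3800
  B: TP=23, FN=7+2+6=15 → 23/38 = 0.6053
  F: TP=43, FN=1+2+2=5 → 43/48 = 0.8958
  A: TP=50, FN=1+1+1=3 → 50/53 = 0.9434
Macro-recall = mean = (0.3800 + 0.6053 + 0.8958 + 0.9434) / 4 = 0.706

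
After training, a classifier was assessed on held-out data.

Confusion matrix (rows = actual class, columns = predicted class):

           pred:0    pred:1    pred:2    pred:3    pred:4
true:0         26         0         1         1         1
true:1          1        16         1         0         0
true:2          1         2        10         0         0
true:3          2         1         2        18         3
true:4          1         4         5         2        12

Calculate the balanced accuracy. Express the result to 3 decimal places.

0.749

Balanced accuracy = mean of per-class recall.
  0: recall = 26/29 = 0.8966
  1: recall = 16/18 = 0.8889
  2: recall = 10/13 = 0.7692
  3: recall = 18/26 = 0.6923
  4: recall = 12/24 = 0.5000
Mean = (0.8966 + 0.8889 + 0.7692 + 0.6923 + 0.5000) / 5 = 0.749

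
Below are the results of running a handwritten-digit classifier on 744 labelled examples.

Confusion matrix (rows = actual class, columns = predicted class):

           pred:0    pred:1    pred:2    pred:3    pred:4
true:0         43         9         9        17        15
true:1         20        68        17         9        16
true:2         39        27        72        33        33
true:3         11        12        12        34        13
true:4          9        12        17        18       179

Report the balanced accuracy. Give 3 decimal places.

0.503

Balanced accuracy = mean of per-class recall.
  0: recall = 43/93 = 0.4624
  1: recall = 68/130 = 0.5231
  2: recall = 72/204 = 0.3529
  3: recall = 34/82 = 0.4146
  4: recall = 179/235 = 0.7617
Mean = (0.4624 + 0.5231 + 0.3529 + 0.4146 + 0.7617) / 5 = 0.503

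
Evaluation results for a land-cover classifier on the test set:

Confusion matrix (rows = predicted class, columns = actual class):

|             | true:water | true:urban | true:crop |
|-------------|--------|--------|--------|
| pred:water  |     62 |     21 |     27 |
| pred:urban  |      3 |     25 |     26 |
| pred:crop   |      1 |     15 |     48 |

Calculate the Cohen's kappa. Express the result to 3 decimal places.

Observed agreement pₒ = trace/N = 135/228 = 0.5921
Expected agreement pₑ = Σ (rowᵢ·colᵢ)/N² = (66·110 + 61·54 + 101·64)/228² = 0.3274
κ = (pₒ − pₑ)/(1 − pₑ) = (0.5921 − 0.3274)/(1 − 0.3274) = 0.394

0.394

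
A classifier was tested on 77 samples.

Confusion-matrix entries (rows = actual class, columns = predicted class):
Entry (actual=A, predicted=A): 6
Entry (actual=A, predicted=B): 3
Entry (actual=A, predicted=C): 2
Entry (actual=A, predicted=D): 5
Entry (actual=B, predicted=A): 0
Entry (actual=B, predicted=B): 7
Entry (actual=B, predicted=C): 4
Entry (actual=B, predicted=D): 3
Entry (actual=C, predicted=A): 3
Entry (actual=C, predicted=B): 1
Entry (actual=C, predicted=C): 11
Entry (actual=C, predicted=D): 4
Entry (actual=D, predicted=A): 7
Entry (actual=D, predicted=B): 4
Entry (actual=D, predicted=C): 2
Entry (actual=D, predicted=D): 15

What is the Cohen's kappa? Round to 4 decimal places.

0.3267

Observed agreement pₒ = trace/N = 39/77 = 0.50649
Expected agreement pₑ = Σ (rowᵢ·colᵢ)/N² = (16·16 + 14·15 + 19·19 + 28·27)/77² = 0.26699
κ = (pₒ − pₑ)/(1 − pₑ) = (0.50649 − 0.26699)/(1 − 0.26699) = 0.3267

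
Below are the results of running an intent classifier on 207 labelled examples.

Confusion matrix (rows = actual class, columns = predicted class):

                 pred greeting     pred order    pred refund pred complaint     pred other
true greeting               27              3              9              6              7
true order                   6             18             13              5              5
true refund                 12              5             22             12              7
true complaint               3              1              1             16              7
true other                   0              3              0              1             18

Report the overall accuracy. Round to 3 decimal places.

Accuracy = trace / total = (27+18+22+16+18=101) / 207 = 101/207 = 0.488

0.488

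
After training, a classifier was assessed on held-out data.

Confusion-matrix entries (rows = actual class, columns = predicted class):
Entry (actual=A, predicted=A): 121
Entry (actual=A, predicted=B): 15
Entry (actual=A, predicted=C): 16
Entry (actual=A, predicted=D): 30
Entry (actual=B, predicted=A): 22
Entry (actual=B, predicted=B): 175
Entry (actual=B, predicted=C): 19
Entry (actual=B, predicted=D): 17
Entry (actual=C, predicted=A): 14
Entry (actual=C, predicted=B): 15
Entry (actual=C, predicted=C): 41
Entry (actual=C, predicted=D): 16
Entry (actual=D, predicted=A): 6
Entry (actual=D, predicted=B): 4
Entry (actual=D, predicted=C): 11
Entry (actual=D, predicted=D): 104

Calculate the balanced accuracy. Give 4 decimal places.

Balanced accuracy = mean of per-class recall.
  A: recall = 121/182 = 0.66484
  B: recall = 175/233 = 0.75107
  C: recall = 41/86 = 0.47674
  D: recall = 104/125 = 0.83200
Mean = (0.66484 + 0.75107 + 0.47674 + 0.83200) / 4 = 0.6812

0.6812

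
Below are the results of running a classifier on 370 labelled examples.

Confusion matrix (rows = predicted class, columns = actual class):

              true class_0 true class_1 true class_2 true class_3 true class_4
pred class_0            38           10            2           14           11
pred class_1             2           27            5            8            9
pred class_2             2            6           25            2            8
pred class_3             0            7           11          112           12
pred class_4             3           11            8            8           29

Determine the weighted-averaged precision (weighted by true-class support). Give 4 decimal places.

Per-class precision (TP/(TP+FP)):
  class_0: TP=38, FP=10+2+14+11=37 → 38/75 = 0.50667
  class_1: TP=27, FP=2+5+8+9=24 → 27/51 = 0.52941
  class_2: TP=25, FP=2+6+2+8=18 → 25/43 = 0.58140
  class_3: TP=112, FP=0+7+11+12=30 → 112/142 = 0.78873
  class_4: TP=29, FP=3+11+8+8=30 → 29/59 = 0.49153
Weighted-precision = Σ (supportᵢ/N)·precisionᵢ with N=370: (45/370)·0.50667 + (61/370)·0.52941 + (51/370)·0.58140 + (144/370)·0.78873 + (69/370)·0.49153 = 0.6277

0.6277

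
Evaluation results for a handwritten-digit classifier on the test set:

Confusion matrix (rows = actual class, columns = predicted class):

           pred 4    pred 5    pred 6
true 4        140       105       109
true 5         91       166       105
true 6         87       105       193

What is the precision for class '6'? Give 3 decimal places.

One-vs-rest for '6': TP = diagonal; FP = other classes predicted '6'; FN = '6' predicted as other.
precision = TP/(TP+FP).
6: TP=193, FP=109+105=214 → 193/407 = 0.4742

0.474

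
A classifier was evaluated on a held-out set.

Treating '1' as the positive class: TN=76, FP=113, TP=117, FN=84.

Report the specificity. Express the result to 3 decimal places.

0.402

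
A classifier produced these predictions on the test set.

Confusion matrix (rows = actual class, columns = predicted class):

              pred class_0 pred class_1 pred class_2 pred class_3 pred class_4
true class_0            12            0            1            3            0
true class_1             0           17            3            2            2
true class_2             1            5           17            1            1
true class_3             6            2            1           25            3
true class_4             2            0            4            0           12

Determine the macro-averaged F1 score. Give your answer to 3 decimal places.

0.685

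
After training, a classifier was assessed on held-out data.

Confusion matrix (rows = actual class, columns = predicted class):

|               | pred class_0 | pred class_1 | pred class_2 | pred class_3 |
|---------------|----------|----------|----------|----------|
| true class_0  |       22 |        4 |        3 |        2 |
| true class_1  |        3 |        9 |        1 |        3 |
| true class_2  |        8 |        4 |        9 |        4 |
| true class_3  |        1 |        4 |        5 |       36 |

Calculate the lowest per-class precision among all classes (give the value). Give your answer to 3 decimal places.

Per-class precision (TP/(TP+FP)):
  class_0: TP=22, FP=3+8+1=12 → 22/34 = 0.6471
  class_1: TP=9, FP=4+4+4=12 → 9/21 = 0.4286
  class_2: TP=9, FP=3+1+5=9 → 9/18 = 0.5000
  class_3: TP=36, FP=2+3+4=9 → 36/45 = 0.8000
Lowest is class 'class_1' with precision = 0.429.

0.429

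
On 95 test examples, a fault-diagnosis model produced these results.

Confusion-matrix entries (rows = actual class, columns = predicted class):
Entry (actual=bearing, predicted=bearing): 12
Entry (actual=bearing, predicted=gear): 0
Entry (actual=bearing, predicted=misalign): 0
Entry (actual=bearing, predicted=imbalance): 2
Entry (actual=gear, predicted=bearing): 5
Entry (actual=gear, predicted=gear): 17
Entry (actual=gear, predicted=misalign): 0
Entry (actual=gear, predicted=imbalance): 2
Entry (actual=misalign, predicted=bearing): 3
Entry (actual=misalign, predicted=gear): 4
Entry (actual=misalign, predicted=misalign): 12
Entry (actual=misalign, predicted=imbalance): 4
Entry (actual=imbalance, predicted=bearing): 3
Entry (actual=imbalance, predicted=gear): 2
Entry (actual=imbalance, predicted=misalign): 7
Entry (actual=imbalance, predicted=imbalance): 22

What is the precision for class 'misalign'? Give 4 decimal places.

0.6316

Take TP from the diagonal, FP from the rest of the 'misalign' prediction marginal, FN from the rest of the 'misalign' actual marginal.
precision = TP/(TP+FP).
misalign: TP=12, FP=0+0+7=7 → 12/19 = 0.63158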